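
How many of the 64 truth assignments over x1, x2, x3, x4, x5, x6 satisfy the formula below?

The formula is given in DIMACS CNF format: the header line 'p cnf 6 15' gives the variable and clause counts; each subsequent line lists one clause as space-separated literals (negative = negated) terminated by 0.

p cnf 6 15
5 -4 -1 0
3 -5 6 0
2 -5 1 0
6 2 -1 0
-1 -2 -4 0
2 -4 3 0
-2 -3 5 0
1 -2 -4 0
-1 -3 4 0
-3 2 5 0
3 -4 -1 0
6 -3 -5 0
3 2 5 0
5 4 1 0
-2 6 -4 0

7

There are 2^6 = 64 truth assignments over (x1, x2, x3, x4, x5, x6).
Split on x6. With x6 = True, the clauses containing x6 are satisfied and ¬x6 drops from the rest; 6 of the 2^5 = 32 assignments to the other variables satisfy what remains.
With x6 = False, by the same count on the reduced clause set, 1 assignment works.
Total: 6 + 1 = 7.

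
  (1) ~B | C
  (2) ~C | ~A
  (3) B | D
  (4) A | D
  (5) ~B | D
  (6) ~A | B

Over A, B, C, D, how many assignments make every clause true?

3

There are 2^4 = 16 truth assignments over (A, B, C, D).
Check each against the 6 clauses (columns in the order A, B, C, D):
  F F F F  ✗ fails (B | D)
  F F F T  ✓ satisfies all
  F F T F  ✗ fails (B | D)
  F F T T  ✓ satisfies all
  F T F F  ✗ fails (~B | C)
  F T F T  ✗ fails (~B | C)
  F T T F  ✗ fails (A | D)
  F T T T  ✓ satisfies all
  T F F F  ✗ fails (B | D)
  T F F T  ✗ fails (~A | B)
  T F T F  ✗ fails (~C | ~A)
  T F T T  ✗ fails (~C | ~A)
  T T F F  ✗ fails (~B | C)
  T T F T  ✗ fails (~B | C)
  T T T F  ✗ fails (~C | ~A)
  T T T T  ✗ fails (~C | ~A)
3 of the 16 rows are models.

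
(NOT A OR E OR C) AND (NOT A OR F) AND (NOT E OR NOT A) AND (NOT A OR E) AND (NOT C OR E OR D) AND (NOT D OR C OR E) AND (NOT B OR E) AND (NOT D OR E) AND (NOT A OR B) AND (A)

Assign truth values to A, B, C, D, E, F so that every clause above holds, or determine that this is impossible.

From the singleton clause (A), A = true.
From the singleton clause (F), F = true.
From the singleton clause (NOT E), E = false.
Now (E) is unsatisfied and unit — conflict.

UNSATISFIABLE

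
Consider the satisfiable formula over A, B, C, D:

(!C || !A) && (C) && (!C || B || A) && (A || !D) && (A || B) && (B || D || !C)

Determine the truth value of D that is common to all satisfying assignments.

False

Suppose D = true.
(C) alone gives C = true.
(!A) alone gives A = false.
But (A) is also a unit clause — contradiction.
So every satisfying assignment has D = False.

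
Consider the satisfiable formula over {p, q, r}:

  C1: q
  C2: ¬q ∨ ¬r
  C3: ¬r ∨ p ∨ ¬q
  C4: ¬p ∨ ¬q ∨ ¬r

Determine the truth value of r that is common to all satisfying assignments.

False

Suppose r = True.
The clause (q) is unit, so q = True.
That conflicts with the unit clause (¬q).
So every satisfying assignment has r = False.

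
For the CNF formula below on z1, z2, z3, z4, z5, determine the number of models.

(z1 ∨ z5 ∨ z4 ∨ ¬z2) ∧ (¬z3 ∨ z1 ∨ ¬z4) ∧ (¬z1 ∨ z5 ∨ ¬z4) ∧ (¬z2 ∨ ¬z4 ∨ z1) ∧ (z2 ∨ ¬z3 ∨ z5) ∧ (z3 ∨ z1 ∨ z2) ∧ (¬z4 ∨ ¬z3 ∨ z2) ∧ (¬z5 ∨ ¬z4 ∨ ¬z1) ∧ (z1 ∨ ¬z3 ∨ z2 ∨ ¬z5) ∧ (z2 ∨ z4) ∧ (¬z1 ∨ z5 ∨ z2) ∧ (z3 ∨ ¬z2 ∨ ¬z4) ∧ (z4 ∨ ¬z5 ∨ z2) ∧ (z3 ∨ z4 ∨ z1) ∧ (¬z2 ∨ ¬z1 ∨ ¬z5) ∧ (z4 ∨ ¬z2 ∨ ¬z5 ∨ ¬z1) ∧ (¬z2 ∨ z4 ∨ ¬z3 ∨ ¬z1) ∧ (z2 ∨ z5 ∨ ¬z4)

There are 2^5 = 32 truth assignments over (z1, z2, z3, z4, z5).
Split on z3. With z3 = True, the clauses containing z3 are satisfied and ¬z3 drops from the rest; 1 of the 2^4 = 16 assignments to the other variables satisfy what remains.
With z3 = False, by the same count on the reduced clause set, 1 assignment works.
(One model: z1=F, z2=T, z3=T, z4=F, z5=T.)
Total: 1 + 1 = 2.

2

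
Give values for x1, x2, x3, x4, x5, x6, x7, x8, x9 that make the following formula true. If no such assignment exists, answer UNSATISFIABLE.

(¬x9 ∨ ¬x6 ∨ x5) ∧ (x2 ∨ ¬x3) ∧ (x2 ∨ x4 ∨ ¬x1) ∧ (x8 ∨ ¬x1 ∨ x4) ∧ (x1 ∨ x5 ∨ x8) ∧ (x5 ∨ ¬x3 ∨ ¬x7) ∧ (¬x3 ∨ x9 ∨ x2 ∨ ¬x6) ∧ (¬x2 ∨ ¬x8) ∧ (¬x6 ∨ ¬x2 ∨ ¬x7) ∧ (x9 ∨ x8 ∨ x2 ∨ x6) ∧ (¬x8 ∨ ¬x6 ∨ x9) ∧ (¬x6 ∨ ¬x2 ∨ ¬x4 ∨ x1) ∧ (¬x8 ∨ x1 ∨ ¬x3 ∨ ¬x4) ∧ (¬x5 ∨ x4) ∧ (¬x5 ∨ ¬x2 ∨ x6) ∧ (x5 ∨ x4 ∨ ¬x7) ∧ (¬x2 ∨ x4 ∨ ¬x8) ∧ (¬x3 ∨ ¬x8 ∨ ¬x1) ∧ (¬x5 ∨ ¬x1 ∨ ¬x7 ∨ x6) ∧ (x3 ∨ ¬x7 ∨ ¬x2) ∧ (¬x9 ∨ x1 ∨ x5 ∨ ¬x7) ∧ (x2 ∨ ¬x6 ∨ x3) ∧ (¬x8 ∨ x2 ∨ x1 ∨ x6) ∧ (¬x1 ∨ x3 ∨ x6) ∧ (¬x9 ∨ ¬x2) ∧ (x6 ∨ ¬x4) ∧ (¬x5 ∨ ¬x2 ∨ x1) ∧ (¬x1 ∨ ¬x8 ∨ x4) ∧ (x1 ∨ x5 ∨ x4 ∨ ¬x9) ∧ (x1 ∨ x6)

Suppose x2 = True.
(¬x8) alone gives x8 = False.
(¬x9) alone gives x9 = False.
Suppose x1 = True.
(x4) alone gives x4 = True.
(x6) alone gives x6 = True.
(¬x7) alone gives x7 = False.
All clauses hold; x3, x5 can take either value.

x1=True, x2=True, x3=False, x4=True, x5=True, x6=True, x7=False, x8=False, x9=False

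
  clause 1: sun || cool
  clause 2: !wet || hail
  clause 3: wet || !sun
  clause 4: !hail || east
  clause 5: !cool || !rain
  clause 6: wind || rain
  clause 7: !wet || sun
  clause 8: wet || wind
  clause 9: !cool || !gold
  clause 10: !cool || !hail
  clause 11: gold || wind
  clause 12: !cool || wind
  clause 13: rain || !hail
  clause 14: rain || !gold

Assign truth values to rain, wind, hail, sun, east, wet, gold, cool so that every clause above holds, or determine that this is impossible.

rain: true, wind: true, hail: true, sun: true, east: true, wet: true, gold: false, cool: false

Suppose sun = true.
From the singleton clause (wet), wet = true.
From the singleton clause (hail), hail = true.
From the singleton clause (east), east = true.
From the singleton clause (!cool), cool = false.
From the singleton clause (rain), rain = true.
Suppose gold = false.
From the singleton clause (wind), wind = true.
All clauses are satisfied.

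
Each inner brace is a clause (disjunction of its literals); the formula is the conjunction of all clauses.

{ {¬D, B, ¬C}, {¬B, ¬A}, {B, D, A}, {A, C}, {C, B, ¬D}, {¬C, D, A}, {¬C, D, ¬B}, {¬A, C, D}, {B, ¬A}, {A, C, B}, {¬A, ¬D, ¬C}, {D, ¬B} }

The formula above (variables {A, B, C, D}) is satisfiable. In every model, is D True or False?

Suppose D = False.
(¬B) alone gives B = False.
(A) alone gives A = True.
Now (¬A) is unsatisfied and unit — conflict.
So every satisfying assignment has D = True.

True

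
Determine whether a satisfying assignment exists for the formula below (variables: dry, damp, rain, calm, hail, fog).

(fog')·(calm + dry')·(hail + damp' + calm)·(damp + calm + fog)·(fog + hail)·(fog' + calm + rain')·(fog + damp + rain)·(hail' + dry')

From the singleton clause (fog'), fog = 0.
From the singleton clause (hail), hail = 1.
From the singleton clause (dry'), dry = 0.
Case damp = 1:
Every clause is now satisfied; rain, calm are unconstrained.
A satisfying assignment: dry ↦ 0,  damp ↦ 1,  rain ↦ 0,  calm ↦ 1,  hail ↦ 1,  fog ↦ 0.

Satisfiable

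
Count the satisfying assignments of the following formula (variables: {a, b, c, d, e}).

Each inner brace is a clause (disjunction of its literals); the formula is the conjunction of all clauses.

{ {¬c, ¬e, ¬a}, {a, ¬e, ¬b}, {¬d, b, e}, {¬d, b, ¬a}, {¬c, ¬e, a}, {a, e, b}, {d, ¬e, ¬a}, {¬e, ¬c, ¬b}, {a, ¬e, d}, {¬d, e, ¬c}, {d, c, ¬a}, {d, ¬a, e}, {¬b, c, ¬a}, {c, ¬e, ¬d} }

3

There are 2^5 = 32 truth assignments over (a, b, c, d, e).
Split on c. With c = True, the clauses containing c are satisfied and ¬c drops from the rest; 1 of the 2^4 = 16 assignments to the other variables satisfy what remains.
With c = False, by the same count on the reduced clause set, 2 assignments work.
(One model: a=F, b=T, c=F, d=F, e=F.)
Total: 1 + 2 = 3.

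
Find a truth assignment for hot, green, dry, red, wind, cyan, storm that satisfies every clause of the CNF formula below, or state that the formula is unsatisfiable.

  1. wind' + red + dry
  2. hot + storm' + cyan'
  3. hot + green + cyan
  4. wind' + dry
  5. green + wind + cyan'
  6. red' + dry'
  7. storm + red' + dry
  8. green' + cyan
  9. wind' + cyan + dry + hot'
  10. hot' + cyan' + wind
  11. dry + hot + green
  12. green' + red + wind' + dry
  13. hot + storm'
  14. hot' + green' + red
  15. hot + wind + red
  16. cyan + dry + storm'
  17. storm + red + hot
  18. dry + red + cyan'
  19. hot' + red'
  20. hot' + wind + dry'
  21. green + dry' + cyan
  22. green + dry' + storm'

hot=1, green=0, dry=1, red=0, wind=1, cyan=1, storm=0

Try wind = 1.
The clause (dry) is unit, so dry = 1.
The clause (red') is unit, so red = 0.
Try green = 0.
The clause (cyan) is unit, so cyan = 1.
The clause (storm') is unit, so storm = 0.
The clause (hot) is unit, so hot = 1.
Every clause now holds.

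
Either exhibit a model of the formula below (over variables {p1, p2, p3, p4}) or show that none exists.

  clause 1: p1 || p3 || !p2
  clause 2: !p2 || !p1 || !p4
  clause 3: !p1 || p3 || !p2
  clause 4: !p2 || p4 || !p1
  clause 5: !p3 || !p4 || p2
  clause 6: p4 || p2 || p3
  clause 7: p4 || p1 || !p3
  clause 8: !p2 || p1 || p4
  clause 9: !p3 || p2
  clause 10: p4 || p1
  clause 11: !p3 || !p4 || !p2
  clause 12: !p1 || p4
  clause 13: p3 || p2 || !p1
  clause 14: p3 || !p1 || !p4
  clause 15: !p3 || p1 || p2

Branch on p3: set p3 = false.
Branch on p1: set p1 = false.
From the singleton clause (!p2), p2 = false.
From the singleton clause (p4), p4 = true.
This assignment satisfies each clause.

p1 ↦ false,  p2 ↦ false,  p3 ↦ false,  p4 ↦ true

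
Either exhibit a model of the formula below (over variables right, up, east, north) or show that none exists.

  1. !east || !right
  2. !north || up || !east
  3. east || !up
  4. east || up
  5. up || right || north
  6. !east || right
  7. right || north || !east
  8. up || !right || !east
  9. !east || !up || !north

Suppose east = false.
The clause (!up) is unit, so up = false.
Now (up) is unsatisfied and unit — conflict.
That branch fails; take east = true instead.
The clause (!right) is unit, so right = false.
Now (right) is unsatisfied and unit — conflict.
Either choice for east ends in contradiction.

UNSATISFIABLE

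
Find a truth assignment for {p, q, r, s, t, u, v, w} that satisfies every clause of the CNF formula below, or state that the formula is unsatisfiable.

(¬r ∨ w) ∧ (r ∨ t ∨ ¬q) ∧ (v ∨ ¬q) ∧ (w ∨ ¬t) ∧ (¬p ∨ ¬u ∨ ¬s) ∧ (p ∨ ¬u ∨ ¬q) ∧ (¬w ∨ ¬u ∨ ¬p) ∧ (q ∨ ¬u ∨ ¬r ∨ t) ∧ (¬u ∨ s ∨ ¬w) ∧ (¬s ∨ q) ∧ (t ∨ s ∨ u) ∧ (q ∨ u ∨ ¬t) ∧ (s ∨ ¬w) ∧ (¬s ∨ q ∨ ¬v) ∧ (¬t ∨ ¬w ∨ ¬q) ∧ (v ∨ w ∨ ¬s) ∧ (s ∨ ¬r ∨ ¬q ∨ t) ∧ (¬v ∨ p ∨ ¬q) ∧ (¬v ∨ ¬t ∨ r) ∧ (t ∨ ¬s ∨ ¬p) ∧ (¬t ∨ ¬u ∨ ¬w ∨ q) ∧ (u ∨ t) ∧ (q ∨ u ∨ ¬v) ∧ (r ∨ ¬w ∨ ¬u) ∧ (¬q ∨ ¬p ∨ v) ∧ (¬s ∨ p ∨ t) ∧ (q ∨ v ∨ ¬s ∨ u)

p=False; q=False; r=False; s=False; t=False; u=True; v=True; w=False

Case r = False:
Case t = False:
From the singleton clause (¬q), q = False.
From the singleton clause (¬s), s = False.
From the singleton clause (u), u = True.
From the singleton clause (¬w), w = False.
Every clause is now satisfied; p, v are unconstrained.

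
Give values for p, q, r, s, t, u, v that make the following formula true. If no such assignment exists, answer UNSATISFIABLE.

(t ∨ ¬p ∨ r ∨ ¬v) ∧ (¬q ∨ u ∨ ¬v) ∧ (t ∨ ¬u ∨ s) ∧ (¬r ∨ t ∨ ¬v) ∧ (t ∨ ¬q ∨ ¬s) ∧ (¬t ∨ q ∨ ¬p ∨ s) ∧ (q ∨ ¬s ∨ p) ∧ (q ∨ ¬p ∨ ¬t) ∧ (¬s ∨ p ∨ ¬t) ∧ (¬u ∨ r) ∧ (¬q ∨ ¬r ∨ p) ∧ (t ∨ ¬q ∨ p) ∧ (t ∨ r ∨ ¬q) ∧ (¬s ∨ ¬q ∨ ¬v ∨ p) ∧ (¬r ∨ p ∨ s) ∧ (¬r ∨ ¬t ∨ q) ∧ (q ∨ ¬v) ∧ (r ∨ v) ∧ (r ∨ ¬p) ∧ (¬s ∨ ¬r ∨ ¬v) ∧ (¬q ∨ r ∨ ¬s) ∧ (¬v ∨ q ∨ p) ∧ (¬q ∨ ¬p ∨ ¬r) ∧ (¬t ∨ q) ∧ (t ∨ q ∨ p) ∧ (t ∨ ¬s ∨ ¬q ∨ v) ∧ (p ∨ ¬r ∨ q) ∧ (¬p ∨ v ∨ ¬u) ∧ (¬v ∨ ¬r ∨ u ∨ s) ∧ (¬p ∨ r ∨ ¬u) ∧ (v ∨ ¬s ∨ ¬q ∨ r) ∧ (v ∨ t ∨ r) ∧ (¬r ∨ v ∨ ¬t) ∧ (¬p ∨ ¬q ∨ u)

p: True; q: False; r: True; s: True; t: False; u: False; v: False

Suppose u = False.
Suppose q = False.
The clause (¬v) is unit, so v = False.
The clause (r) is unit, so r = True.
The clause (¬t) is unit, so t = False.
The clause (p) is unit, so p = True.
Every clause is now satisfied; s is unconstrained.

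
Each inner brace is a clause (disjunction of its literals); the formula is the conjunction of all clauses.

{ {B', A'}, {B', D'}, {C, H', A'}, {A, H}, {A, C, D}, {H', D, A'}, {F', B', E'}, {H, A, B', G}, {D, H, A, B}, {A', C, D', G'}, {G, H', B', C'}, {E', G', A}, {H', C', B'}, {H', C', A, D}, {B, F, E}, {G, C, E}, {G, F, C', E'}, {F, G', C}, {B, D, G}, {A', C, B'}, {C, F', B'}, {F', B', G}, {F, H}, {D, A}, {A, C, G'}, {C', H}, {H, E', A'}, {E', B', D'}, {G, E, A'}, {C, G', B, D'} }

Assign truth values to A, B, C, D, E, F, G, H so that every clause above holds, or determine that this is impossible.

Suppose B = 0.
Suppose A = 0.
From the singleton clause (H), H = 1.
From the singleton clause (D), D = 1.
Suppose E = 1.
From the singleton clause (G'), G = 0.
Suppose F = 1.
No clause remains; C is free.

A: 0; B: 0; C: 0; D: 1; E: 1; F: 1; G: 0; H: 1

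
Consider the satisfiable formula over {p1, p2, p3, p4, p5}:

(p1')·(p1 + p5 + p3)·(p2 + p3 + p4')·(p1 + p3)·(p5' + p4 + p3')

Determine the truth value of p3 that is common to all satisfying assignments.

True

Suppose p3 = 0.
(p1') alone gives p1 = 0.
But (p1) is also a unit clause — contradiction.
So every satisfying assignment has p3 = True.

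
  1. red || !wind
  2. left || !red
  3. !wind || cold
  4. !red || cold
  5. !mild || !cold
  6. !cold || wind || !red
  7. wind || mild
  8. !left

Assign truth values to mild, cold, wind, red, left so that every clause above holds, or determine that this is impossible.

mild ↦ true,  cold ↦ false,  wind ↦ false,  red ↦ false,  left ↦ false

Unit clause (!left) forces left = false.
Unit clause (!red) forces red = false.
Unit clause (!wind) forces wind = false.
Unit clause (mild) forces mild = true.
Unit clause (!cold) forces cold = false.
This assignment satisfies each clause.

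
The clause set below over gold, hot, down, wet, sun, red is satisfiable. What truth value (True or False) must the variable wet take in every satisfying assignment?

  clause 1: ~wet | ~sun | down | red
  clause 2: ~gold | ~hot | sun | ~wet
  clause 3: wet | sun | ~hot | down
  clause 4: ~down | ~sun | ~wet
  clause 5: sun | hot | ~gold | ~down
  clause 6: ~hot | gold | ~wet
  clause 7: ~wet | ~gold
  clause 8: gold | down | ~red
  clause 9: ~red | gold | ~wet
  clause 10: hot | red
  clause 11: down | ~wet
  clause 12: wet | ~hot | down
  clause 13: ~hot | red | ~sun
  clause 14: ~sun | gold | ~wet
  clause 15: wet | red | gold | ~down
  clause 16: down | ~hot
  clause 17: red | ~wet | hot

False

Suppose wet = 1.
Unit clause (~gold) forces gold = 0.
Unit clause (~hot) forces hot = 0.
Unit clause (~red) forces red = 0.
Now (red) is unsatisfied and unit — conflict.
So every satisfying assignment has wet = False.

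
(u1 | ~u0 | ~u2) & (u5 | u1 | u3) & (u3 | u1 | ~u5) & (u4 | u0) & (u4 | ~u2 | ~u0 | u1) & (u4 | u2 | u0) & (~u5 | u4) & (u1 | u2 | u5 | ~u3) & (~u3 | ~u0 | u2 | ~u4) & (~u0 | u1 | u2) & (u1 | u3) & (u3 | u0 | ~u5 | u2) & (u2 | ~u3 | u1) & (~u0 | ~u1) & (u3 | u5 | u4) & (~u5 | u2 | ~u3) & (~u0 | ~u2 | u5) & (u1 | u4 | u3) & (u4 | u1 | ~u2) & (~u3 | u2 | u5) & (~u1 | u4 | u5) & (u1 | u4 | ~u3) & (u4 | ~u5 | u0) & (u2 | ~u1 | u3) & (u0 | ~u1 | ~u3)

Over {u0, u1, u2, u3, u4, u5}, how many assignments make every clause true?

There are 2^6 = 64 truth assignments over (u0, u1, u2, u3, u4, u5).
Split on u5. With u5 = 1, the clauses containing u5 are satisfied and ~u5 drops from the rest; 2 of the 2^5 = 32 assignments to the other variables satisfy what remains.
With u5 = 0, by the same count on the reduced clause set, 2 assignments work.
(One model: u0=F, u1=F, u2=T, u3=T, u4=T, u5=F.)
Total: 2 + 2 = 4.

4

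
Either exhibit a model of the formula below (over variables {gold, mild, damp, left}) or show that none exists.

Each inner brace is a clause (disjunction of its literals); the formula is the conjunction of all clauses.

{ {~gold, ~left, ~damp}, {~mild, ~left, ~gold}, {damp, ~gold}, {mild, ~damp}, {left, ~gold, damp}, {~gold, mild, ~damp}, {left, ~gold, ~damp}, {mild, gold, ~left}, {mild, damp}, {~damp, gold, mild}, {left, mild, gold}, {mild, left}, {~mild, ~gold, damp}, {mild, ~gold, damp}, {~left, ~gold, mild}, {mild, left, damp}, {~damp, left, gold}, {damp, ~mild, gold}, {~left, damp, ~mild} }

gold=0, mild=1, damp=1, left=1

Branch on damp: set damp = 1.
From the singleton clause (mild), mild = 1.
Branch on gold: set gold = 0.
From the singleton clause (left), left = 1.
Every clause now holds.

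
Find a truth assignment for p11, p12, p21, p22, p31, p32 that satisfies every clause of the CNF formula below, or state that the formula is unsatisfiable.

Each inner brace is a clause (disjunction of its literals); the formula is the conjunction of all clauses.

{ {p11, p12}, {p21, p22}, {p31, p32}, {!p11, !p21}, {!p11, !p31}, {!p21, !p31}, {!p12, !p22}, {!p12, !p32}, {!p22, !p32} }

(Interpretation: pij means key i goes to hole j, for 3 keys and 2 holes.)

Try p11 = true.
Unit clause (!p21) forces p21 = false.
Unit clause (p22) forces p22 = true.
Unit clause (!p31) forces p31 = false.
Unit clause (p32) forces p32 = true.
But (!p32) is also a unit clause — contradiction.
So p11 must be the other value — set p11 = false.
Unit clause (p12) forces p12 = true.
Unit clause (!p22) forces p22 = false.
Unit clause (p21) forces p21 = true.
Unit clause (!p31) forces p31 = false.
Unit clause (p32) forces p32 = true.
But (!p32) is also a unit clause — contradiction.
Neither p11 = true nor p11 = false works.

UNSATISFIABLE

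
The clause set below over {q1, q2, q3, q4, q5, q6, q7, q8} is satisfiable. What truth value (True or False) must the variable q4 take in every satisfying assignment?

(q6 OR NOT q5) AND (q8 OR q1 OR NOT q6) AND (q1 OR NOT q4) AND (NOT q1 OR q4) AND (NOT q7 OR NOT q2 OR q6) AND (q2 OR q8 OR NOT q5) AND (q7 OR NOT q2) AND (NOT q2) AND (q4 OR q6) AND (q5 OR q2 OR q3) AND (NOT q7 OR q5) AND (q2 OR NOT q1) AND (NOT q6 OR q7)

Suppose q4 = true.
The clause (q1) is unit, so q1 = true.
The clause (NOT q2) is unit, so q2 = false.
Now (q2) is unsatisfied and unit — conflict.
So every satisfying assignment has q4 = False.

False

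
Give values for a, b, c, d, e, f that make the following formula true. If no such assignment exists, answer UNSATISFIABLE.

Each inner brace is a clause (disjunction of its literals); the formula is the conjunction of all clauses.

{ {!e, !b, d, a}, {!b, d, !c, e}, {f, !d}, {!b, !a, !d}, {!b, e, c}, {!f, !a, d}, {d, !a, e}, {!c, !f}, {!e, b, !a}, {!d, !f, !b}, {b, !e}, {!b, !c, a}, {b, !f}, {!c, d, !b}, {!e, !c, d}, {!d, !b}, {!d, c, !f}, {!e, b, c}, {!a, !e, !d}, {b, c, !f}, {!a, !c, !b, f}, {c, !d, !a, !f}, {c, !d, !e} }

Branch on f: set f = false.
From the singleton clause (!d), d = false.
Branch on a: set a = false.
Branch on e: set e = false.
Branch on b: set b = false.
No clause remains; c is free.

a=false, b=false, c=true, d=false, e=false, f=false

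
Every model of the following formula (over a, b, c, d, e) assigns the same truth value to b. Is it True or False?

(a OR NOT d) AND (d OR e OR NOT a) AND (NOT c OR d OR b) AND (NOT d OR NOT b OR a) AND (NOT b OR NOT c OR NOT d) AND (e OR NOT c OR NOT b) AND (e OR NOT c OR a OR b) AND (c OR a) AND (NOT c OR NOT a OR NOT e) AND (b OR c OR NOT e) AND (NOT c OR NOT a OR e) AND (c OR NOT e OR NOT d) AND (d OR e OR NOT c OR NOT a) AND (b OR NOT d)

Suppose b = false.
Unit clause (NOT d) forces d = false.
Unit clause (NOT c) forces c = false.
Unit clause (a) forces a = true.
Unit clause (e) forces e = true.
That conflicts with the unit clause (NOT e).
So every satisfying assignment has b = True.

True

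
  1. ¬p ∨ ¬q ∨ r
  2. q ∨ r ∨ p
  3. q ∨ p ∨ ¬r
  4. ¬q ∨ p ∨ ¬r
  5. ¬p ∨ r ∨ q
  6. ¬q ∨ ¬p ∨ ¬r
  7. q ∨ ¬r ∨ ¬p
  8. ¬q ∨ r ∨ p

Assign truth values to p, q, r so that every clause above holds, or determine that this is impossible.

Branch on p: set p = False.
Branch on q: set q = True.
The clause (¬r) is unit, so r = False.
Now (r) is unsatisfied and unit — conflict.
So q must be the other value — set q = False.
The clause (r) is unit, so r = True.
Now (¬r) is unsatisfied and unit — conflict.
Either choice for q ends in contradiction.
So p must be the other value — set p = True.
Branch on q: set q = False.
The clause (r) is unit, so r = True.
Now (¬r) is unsatisfied and unit — conflict.
So q must be the other value — set q = True.
The clause (r) is unit, so r = True.
Now (¬r) is unsatisfied and unit — conflict.
Either choice for q ends in contradiction.
Either choice for p ends in contradiction.

UNSATISFIABLE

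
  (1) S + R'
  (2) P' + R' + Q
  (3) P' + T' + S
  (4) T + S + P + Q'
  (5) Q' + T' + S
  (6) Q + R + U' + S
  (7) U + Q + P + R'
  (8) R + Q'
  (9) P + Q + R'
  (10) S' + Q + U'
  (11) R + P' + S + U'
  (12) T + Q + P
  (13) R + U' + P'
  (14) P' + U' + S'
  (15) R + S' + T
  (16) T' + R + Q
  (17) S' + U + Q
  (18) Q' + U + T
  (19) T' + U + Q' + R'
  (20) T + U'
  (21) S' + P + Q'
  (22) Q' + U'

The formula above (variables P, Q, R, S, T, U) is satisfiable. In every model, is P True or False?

True

Suppose P = 0.
Branch on S: set S = 1.
The clause (Q') is unit, so Q = 0.
The clause (R') is unit, so R = 0.
The clause (U') is unit, so U = 0.
But (U) is also a unit clause — contradiction.
So S must be the other value — set S = 0.
The clause (R') is unit, so R = 0.
The clause (Q') is unit, so Q = 0.
The clause (U') is unit, so U = 0.
The clause (T) is unit, so T = 1.
But (T') is also a unit clause — contradiction.
Both values of S lead to a conflict.
So every satisfying assignment has P = True.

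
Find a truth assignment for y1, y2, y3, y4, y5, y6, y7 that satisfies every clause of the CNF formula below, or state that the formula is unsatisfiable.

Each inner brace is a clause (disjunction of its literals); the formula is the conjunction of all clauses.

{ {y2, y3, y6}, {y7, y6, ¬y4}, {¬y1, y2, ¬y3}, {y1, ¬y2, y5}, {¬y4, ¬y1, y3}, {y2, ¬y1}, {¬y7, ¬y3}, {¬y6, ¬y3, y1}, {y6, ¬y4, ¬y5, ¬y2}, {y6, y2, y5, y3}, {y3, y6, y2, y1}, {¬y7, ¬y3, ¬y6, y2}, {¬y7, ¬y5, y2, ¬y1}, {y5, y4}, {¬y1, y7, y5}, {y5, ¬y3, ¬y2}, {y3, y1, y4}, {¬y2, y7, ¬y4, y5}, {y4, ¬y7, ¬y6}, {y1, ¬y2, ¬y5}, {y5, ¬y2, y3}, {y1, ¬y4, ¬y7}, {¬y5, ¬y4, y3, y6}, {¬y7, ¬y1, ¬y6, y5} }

y1 ↦ False,  y2 ↦ False,  y3 ↦ False,  y4 ↦ True,  y5 ↦ False,  y6 ↦ True,  y7 ↦ False

Case y2 = False:
Unit clause (¬y1) forces y1 = False.
Case y3 = False:
Unit clause (y6) forces y6 = True.
Unit clause (y4) forces y4 = True.
Unit clause (¬y7) forces y7 = False.
No clause remains; y5 is free.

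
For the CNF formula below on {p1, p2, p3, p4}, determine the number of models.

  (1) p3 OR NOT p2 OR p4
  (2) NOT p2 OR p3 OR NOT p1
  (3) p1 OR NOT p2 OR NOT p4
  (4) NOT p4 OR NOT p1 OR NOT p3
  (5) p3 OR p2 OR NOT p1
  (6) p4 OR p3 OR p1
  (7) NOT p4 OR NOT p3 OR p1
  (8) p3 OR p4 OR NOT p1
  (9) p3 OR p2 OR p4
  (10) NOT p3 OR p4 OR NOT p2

There are 2^4 = 16 truth assignments over (p1, p2, p3, p4).
Check each against the 10 clauses (columns in the order p1, p2, p3, p4):
  F F F F  ✗ fails (p4 OR p3 OR p1)
  F F F T  ✓ satisfies all
  F F T F  ✓ satisfies all
  F F T T  ✗ fails (NOT p4 OR NOT p3 OR p1)
  F T F F  ✗ fails (p3 OR NOT p2 OR p4)
  F T F T  ✗ fails (p1 OR NOT p2 OR NOT p4)
  F T T F  ✗ fails (NOT p3 OR p4 OR NOT p2)
  F T T T  ✗ fails (p1 OR NOT p2 OR NOT p4)
  T F F F  ✗ fails (p3 OR p2 OR NOT p1)
  T F F T  ✗ fails (p3 OR p2 OR NOT p1)
  T F T F  ✓ satisfies all
  T F T T  ✗ fails (NOT p4 OR NOT p1 OR NOT p3)
  T T F F  ✗ fails (p3 OR NOT p2 OR p4)
  T T F T  ✗ fails (NOT p2 OR p3 OR NOT p1)
  T T T F  ✗ fails (NOT p3 OR p4 OR NOT p2)
  T T T T  ✗ fails (NOT p4 OR NOT p1 OR NOT p3)
3 of the 16 rows are models.

3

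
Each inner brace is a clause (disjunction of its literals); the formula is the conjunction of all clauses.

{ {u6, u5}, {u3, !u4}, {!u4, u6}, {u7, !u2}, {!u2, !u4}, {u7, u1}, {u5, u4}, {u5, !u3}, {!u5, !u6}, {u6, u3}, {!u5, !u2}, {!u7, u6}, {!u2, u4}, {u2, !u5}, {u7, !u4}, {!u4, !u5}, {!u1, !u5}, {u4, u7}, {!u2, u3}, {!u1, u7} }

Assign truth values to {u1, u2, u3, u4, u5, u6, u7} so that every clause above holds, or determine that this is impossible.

UNSATISFIABLE

Try u6 = true.
From the singleton clause (!u5), u5 = false.
From the singleton clause (u4), u4 = true.
From the singleton clause (u3), u3 = true.
That conflicts with the unit clause (!u3).
So u6 must be the other value — set u6 = false.
From the singleton clause (u5), u5 = true.
From the singleton clause (!u4), u4 = false.
From the singleton clause (u3), u3 = true.
From the singleton clause (!u2), u2 = false.
That conflicts with the unit clause (u2).
Both values of u6 lead to a conflict.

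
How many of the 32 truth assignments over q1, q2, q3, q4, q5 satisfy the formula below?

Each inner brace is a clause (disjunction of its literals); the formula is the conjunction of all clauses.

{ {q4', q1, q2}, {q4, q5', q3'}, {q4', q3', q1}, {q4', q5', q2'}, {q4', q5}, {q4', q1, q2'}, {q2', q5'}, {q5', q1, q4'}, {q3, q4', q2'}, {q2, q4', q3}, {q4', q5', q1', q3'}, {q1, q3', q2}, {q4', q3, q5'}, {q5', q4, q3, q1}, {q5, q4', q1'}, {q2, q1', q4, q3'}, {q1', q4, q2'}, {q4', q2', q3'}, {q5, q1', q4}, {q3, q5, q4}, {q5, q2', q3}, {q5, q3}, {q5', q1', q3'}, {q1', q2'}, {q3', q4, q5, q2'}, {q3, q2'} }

1

There are 2^5 = 32 truth assignments over (q1, q2, q3, q4, q5).
Split on q1. With q1 = 1, the clauses containing q1 are satisfied and q1' drops from the rest; 1 of the 2^4 = 16 assignments to the other variables satisfy what remains.
With q1 = 0, by the same count on the reduced clause set, 0 assignments work.
(One model: q1=T, q2=F, q3=F, q4=F, q5=T.)
Total: 1 + 0 = 1.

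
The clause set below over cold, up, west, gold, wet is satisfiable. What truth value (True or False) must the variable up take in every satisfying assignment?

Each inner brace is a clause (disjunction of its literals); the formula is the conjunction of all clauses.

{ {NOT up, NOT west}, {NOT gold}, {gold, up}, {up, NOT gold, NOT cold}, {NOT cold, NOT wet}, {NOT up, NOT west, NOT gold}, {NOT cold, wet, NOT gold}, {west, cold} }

True

Suppose up = false.
The clause (NOT gold) is unit, so gold = false.
Now (gold) is unsatisfied and unit — conflict.
So every satisfying assignment has up = True.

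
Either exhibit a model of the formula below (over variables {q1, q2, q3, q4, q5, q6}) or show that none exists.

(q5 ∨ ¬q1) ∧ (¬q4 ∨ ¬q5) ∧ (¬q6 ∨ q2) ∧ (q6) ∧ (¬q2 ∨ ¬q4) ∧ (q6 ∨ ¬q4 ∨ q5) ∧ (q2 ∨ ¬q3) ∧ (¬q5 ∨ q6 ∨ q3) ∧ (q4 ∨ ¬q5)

q1=False, q2=True, q3=False, q4=False, q5=False, q6=True

From the singleton clause (q6), q6 = True.
From the singleton clause (q2), q2 = True.
From the singleton clause (¬q4), q4 = False.
From the singleton clause (¬q5), q5 = False.
From the singleton clause (¬q1), q1 = False.
No clause remains; q3 is free.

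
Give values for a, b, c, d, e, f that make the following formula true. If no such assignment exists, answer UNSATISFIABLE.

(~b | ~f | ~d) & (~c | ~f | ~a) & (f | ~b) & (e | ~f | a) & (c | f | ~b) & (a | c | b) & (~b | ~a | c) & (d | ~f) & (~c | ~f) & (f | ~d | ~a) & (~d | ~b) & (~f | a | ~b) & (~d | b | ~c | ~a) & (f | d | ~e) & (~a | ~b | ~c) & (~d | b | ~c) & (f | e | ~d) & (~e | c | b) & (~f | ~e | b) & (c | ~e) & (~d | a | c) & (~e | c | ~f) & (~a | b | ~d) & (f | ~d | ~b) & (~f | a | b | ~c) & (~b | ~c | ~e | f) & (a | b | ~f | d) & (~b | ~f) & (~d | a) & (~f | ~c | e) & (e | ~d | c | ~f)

a: 0; b: 0; c: 1; d: 0; e: 0; f: 0

Suppose f = 0.
The clause (~b) is unit, so b = 0.
Suppose a = 0.
The clause (c) is unit, so c = 1.
The clause (~d) is unit, so d = 0.
The clause (~e) is unit, so e = 0.
Every clause now holds.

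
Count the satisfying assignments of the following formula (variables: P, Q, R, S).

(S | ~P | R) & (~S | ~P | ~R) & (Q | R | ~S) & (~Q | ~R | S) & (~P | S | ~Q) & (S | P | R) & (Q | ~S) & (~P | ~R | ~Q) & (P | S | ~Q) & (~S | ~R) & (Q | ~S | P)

There are 2^4 = 16 truth assignments over (P, Q, R, S).
Check each against the 11 clauses (columns in the order P, Q, R, S):
  F F F F  ✗ fails (S | P | R)
  F F F T  ✗ fails (Q | R | ~S)
  F F T F  ✓ satisfies all
  F F T T  ✗ fails (Q | ~S)
  F T F F  ✗ fails (S | P | R)
  F T F T  ✓ satisfies all
  F T T F  ✗ fails (~Q | ~R | S)
  F T T T  ✗ fails (~S | ~R)
  T F F F  ✗ fails (S | ~P | R)
  T F F T  ✗ fails (Q | R | ~S)
  T F T F  ✓ satisfies all
  T F T T  ✗ fails (~S | ~P | ~R)
  T T F F  ✗ fails (S | ~P | R)
  T T F T  ✓ satisfies all
  T T T F  ✗ fails (~Q | ~R | S)
  T T T T  ✗ fails (~S | ~P | ~R)
4 of the 16 rows are models.

4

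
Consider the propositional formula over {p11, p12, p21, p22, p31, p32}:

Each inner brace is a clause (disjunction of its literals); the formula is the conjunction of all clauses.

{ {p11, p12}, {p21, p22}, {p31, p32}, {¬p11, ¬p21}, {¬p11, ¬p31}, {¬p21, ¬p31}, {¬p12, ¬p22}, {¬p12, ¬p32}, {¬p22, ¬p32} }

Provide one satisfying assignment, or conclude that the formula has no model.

UNSATISFIABLE

Case p11 = True:
Unit clause (¬p21) forces p21 = False.
Unit clause (p22) forces p22 = True.
Unit clause (¬p31) forces p31 = False.
Unit clause (p32) forces p32 = True.
That conflicts with the unit clause (¬p32).
That branch fails; take p11 = False instead.
Unit clause (p12) forces p12 = True.
Unit clause (¬p22) forces p22 = False.
Unit clause (p21) forces p21 = True.
Unit clause (¬p31) forces p31 = False.
Unit clause (p32) forces p32 = True.
That conflicts with the unit clause (¬p32).
Both values of p11 lead to a conflict.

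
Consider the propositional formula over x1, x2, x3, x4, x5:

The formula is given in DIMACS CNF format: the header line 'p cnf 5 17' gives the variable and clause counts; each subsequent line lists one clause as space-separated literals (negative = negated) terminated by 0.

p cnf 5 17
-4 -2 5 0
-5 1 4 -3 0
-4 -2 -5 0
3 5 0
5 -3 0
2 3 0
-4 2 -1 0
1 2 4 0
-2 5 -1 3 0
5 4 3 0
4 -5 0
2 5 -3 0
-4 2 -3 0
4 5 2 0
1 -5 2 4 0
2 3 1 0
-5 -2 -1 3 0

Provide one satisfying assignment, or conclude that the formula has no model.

Suppose x3 = True.
From the singleton clause (x5), x5 = True.
From the singleton clause (x4), x4 = True.
From the singleton clause (¬x2), x2 = False.
That conflicts with the unit clause (x2).
Backtrack on x3: now try x3 = False.
From the singleton clause (x5), x5 = True.
From the singleton clause (x2), x2 = True.
From the singleton clause (¬x4), x4 = False.
That conflicts with the unit clause (x4).
Both values of x3 lead to a conflict.

UNSATISFIABLE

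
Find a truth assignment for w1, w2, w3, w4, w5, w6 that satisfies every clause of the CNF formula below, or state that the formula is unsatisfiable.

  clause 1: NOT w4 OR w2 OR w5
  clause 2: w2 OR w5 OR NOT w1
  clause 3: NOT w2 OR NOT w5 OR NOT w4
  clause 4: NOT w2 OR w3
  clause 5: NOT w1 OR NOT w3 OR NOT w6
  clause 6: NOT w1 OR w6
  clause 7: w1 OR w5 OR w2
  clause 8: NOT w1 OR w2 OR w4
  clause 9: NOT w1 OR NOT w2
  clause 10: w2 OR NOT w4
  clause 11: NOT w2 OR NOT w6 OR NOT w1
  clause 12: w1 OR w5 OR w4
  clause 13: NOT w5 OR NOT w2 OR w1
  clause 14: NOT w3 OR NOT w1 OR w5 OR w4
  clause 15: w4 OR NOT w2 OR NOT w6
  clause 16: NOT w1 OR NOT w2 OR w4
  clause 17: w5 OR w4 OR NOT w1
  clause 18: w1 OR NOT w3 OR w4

w1=false,  w2=true,  w3=true,  w4=true,  w5=false,  w6=true

Try w2 = true.
Unit clause (w3) forces w3 = true.
Unit clause (NOT w1) forces w1 = false.
Unit clause (NOT w5) forces w5 = false.
Unit clause (w4) forces w4 = true.
Every clause is now satisfied; w6 is unconstrained.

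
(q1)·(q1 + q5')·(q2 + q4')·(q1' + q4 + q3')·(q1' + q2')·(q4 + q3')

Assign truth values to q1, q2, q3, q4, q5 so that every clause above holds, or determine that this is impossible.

The clause (q1) is unit, so q1 = 1.
The clause (q2') is unit, so q2 = 0.
The clause (q4') is unit, so q4 = 0.
The clause (q3') is unit, so q3 = 0.
No clause remains; q5 is free.

q1=1; q2=0; q3=0; q4=0; q5=1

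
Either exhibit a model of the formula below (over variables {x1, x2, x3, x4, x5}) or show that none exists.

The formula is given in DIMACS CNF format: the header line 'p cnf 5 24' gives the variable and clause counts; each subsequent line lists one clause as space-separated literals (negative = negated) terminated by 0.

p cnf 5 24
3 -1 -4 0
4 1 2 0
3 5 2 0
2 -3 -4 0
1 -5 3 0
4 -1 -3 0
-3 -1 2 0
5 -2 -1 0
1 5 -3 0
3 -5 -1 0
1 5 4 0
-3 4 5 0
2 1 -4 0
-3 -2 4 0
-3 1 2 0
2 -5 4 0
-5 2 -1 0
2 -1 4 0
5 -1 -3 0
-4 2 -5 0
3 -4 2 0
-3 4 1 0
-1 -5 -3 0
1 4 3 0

x1 ↦ False, x2 ↦ True, x3 ↦ False, x4 ↦ True, x5 ↦ False

Branch on x3: set x3 = False.
Branch on x1: set x1 = False.
Unit clause (¬x5) forces x5 = False.
Unit clause (x2) forces x2 = True.
Unit clause (x4) forces x4 = True.
This assignment satisfies each clause.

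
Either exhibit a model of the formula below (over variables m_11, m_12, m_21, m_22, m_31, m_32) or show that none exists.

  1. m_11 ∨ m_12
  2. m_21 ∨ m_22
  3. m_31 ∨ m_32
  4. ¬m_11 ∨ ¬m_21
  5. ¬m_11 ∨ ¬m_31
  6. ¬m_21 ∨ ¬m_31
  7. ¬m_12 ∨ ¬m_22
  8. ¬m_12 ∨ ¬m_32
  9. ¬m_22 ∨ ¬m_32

UNSATISFIABLE

Case m_11 = True:
From the singleton clause (¬m_21), m_21 = False.
From the singleton clause (m_22), m_22 = True.
From the singleton clause (¬m_31), m_31 = False.
From the singleton clause (m_32), m_32 = True.
That conflicts with the unit clause (¬m_32).
Undo m_11 and try m_11 = False.
From the singleton clause (m_12), m_12 = True.
From the singleton clause (¬m_22), m_22 = False.
From the singleton clause (m_21), m_21 = True.
From the singleton clause (¬m_31), m_31 = False.
From the singleton clause (m_32), m_32 = True.
That conflicts with the unit clause (¬m_32).
Either choice for m_11 ends in contradiction.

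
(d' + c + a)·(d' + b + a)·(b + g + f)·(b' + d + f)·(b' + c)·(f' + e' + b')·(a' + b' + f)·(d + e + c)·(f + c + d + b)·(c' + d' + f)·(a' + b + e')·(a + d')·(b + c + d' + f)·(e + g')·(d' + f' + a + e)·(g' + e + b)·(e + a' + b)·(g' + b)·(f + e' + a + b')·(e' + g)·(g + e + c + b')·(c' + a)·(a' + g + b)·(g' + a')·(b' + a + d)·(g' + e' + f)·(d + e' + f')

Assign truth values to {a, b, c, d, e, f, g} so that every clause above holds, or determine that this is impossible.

a=1, b=1, c=1, d=0, e=0, f=1, g=0

Case b = 1:
(c) alone gives c = 1.
(a) alone gives a = 1.
(f) alone gives f = 1.
(e') alone gives e = 0.
(g') alone gives g = 0.
All clauses hold; d can take either value.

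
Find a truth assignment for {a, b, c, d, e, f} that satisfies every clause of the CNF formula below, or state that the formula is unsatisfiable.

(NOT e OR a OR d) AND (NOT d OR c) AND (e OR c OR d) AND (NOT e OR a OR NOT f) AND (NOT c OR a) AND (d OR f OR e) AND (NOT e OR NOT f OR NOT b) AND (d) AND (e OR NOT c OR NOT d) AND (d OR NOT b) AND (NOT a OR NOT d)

UNSATISFIABLE

Unit clause (d) forces d = true.
Unit clause (c) forces c = true.
Unit clause (a) forces a = true.
That conflicts with the unit clause (NOT a).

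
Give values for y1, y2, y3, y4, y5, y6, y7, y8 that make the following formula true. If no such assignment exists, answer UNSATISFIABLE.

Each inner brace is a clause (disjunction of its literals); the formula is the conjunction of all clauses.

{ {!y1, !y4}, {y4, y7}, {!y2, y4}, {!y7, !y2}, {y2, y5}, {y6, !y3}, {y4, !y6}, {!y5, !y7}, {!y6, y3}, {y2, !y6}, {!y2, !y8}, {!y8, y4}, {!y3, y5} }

Suppose y1 = false.
Suppose y4 = true.
Suppose y7 = false.
Suppose y2 = true.
From the singleton clause (!y8), y8 = false.
Suppose y6 = false.
From the singleton clause (!y3), y3 = false.
All clauses hold; y5 can take either value.

y1=false,  y2=true,  y3=false,  y4=true,  y5=true,  y6=false,  y7=false,  y8=false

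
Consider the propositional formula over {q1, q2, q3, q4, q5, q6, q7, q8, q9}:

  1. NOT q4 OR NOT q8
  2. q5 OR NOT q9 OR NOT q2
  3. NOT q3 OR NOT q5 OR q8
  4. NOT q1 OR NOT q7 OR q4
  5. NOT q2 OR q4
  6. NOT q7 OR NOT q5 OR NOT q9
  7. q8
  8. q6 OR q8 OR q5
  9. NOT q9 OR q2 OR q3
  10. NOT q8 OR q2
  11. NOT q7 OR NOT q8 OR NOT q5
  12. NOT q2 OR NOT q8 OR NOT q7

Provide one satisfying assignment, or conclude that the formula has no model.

UNSATISFIABLE

The clause (q8) is unit, so q8 = true.
The clause (NOT q4) is unit, so q4 = false.
The clause (NOT q2) is unit, so q2 = false.
But (q2) is also a unit clause — contradiction.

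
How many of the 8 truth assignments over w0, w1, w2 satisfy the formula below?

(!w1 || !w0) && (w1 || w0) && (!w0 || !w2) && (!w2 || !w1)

There are 2^3 = 8 truth assignments over (w0, w1, w2).
Check each against the 4 clauses (columns in the order w0, w1, w2):
  F F F  ✗ fails (w1 || w0)
  F F T  ✗ fails (w1 || w0)
  F T F  ✓ satisfies all
  F T T  ✗ fails (!w2 || !w1)
  T F F  ✓ satisfies all
  T F T  ✗ fails (!w0 || !w2)
  T T F  ✗ fails (!w1 || !w0)
  T T T  ✗ fails (!w1 || !w0)
2 of the 8 rows are models.

2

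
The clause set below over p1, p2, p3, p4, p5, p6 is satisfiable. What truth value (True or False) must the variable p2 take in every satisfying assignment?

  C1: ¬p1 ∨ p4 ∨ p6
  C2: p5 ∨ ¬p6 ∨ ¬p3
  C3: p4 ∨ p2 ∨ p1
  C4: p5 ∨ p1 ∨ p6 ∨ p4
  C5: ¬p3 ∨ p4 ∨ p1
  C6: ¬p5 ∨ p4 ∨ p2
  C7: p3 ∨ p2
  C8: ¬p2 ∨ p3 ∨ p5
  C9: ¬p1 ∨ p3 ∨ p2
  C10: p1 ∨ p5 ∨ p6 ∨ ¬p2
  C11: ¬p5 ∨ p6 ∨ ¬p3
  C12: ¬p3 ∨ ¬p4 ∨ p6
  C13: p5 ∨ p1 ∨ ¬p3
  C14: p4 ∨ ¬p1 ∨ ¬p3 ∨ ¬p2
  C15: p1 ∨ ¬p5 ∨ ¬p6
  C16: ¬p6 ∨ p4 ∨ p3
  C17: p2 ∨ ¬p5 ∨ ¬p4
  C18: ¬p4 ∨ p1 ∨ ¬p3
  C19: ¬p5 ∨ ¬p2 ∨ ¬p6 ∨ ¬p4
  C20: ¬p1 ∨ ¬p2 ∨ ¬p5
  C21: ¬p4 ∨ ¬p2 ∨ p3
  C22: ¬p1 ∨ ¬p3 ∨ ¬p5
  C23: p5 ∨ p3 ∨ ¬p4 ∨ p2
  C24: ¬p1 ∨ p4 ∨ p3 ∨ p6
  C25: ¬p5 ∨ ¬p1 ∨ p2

Suppose p2 = False.
The clause (p3) is unit, so p3 = True.
Branch on p5: set p5 = True.
The clause (p4) is unit, so p4 = True.
But (¬p4) is also a unit clause — contradiction.
Backtrack on p5: now try p5 = False.
The clause (¬p6) is unit, so p6 = False.
The clause (¬p4) is unit, so p4 = False.
The clause (¬p1) is unit, so p1 = False.
But (p1) is also a unit clause — contradiction.
Both values of p5 lead to a conflict.
So every satisfying assignment has p2 = True.

True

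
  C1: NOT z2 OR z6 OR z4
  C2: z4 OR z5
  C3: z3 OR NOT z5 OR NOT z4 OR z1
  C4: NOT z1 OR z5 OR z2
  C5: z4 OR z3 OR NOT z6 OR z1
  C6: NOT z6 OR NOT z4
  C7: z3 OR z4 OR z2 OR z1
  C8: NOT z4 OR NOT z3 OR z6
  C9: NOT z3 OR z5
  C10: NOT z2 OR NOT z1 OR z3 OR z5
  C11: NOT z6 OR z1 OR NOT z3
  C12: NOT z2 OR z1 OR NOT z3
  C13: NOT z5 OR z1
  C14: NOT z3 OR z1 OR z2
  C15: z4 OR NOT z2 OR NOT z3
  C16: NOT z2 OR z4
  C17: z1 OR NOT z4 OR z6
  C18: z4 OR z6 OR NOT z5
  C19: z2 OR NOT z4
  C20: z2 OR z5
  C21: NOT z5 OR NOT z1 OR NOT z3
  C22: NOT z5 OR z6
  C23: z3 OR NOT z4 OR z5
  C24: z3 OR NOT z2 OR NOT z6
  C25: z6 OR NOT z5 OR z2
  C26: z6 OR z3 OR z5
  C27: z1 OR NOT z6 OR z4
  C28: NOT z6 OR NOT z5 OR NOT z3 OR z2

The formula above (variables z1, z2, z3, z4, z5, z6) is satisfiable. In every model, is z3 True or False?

False

Suppose z3 = true.
The clause (z5) is unit, so z5 = true.
The clause (z1) is unit, so z1 = true.
But (NOT z1) is also a unit clause — contradiction.
So every satisfying assignment has z3 = False.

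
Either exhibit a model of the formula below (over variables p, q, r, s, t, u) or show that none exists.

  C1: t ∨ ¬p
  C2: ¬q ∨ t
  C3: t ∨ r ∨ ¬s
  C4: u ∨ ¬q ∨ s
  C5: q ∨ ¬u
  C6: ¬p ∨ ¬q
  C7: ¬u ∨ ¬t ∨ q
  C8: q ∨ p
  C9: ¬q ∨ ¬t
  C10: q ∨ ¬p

UNSATISFIABLE

Try t = True.
The clause (¬q) is unit, so q = False.
The clause (¬u) is unit, so u = False.
The clause (p) is unit, so p = True.
But (¬p) is also a unit clause — contradiction.
That branch fails; take t = False instead.
The clause (¬p) is unit, so p = False.
The clause (¬q) is unit, so q = False.
But (q) is also a unit clause — contradiction.
Either choice for t ends in contradiction.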